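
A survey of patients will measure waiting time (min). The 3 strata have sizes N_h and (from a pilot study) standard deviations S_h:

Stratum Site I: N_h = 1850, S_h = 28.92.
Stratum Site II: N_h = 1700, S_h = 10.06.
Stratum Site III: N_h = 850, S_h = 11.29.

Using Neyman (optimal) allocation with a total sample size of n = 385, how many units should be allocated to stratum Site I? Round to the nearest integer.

257

Neyman allocation: n_h = n · N_h S_h / Σ N_i S_i, with n = 385.
  stratum Site I: N_h·S_h = 1850·28.92 = 53502.00
  stratum Site II: N_h·S_h = 1700·10.06 = 17102.00
  stratum Site III: N_h·S_h = 850·11.29 = 9596.50
Σ N_h S_h = 80200.50
n for stratum Site I = 385·53502.00/80200.50 = 256.835 → 257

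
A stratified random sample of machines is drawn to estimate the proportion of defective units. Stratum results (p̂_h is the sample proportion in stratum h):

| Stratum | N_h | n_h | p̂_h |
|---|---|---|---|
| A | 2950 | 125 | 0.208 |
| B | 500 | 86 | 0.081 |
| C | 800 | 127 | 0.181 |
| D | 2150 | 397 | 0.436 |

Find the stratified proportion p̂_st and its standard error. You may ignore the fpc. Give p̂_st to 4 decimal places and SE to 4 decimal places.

p̂_st ≈ 0.2713, SE ≈ 0.0194

N = 6400; stratum weights W_h = N_h/N.
p̂_st = Σ W_h p̂_h = (2950·0.208 + 500·0.081 + 800·0.181 + 2150·0.436)/6400 = 0.27130
V̂(p̂_st) = Σ W_h² p̂_h(1−p̂_h)/(n_h−1):
  stratum A: (2950/6400)²·0.208·0.792/124 = 0.000282261
  stratum B: (500/6400)²·0.081·0.919/85 = 5.34517e-06
  stratum C: (800/6400)²·0.181·0.819/126 = 1.83828e-05
  stratum D: (2150/6400)²·0.436·0.564/396 = 7.00789e-05
V̂(p̂_st) = 0.000376068; SE = √V̂ = 0.0193925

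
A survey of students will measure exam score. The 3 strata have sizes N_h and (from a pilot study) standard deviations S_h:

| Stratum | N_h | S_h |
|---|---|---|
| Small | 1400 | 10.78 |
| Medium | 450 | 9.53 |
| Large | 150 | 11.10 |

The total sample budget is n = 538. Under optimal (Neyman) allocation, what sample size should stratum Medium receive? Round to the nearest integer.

Neyman allocation: n_h = n · N_h S_h / Σ N_i S_i, with n = 538.
  stratum Small: N_h·S_h = 1400·10.78 = 15092.00
  stratum Medium: N_h·S_h = 450·9.53 = 4288.50
  stratum Large: N_h·S_h = 150·11.10 = 1665.00
Σ N_h S_h = 21045.50
n for stratum Medium = 538·4288.50/21045.50 = 109.630 → 110

110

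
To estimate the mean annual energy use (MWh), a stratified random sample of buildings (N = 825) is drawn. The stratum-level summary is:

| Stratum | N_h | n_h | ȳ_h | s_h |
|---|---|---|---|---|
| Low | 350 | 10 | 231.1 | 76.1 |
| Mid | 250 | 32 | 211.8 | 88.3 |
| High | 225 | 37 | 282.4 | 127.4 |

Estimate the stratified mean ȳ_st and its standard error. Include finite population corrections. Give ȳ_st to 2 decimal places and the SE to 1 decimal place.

ȳ_st = Σ W_h ȳ_h = (350·231.1 + 250·211.8 + 225·282.4)/825 = 239.24242
V̂(ȳ_st) = Σ W_h² (1 − n_h/N_h) s_h²/n_h, with W_h = N_h/N and N = 825:
  stratum Low: (350/825)²·(1 − 10/350)·76.1²/10 = 101.253
  stratum Mid: (250/825)²·(1 − 32/250)·88.3²/32 = 19.5101
  stratum High: (225/825)²·(1 − 37/225)·127.4²/37 = 27.2627
V̂(ȳ_st) = 148.026
SE(ȳ_st) = √148.026 = 12.1666

ȳ_st ≈ 239.24, SE ≈ 12.2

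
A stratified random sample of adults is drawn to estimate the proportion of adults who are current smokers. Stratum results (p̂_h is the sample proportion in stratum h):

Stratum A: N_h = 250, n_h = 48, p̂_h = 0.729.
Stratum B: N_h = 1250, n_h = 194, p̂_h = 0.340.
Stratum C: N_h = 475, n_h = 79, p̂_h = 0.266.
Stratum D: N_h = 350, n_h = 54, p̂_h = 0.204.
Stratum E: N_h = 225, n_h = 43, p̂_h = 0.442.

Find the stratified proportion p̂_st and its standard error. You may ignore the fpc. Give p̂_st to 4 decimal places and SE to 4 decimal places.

N = 2550; stratum weights W_h = N_h/N.
p̂_st = Σ W_h p̂_h = (250·0.729 + 1250·0.340 + 475·0.266 + 350·0.204 + 225·0.442)/2550 = 0.35469
V̂(p̂_st) = Σ W_h² p̂_h(1−p̂_h)/(n_h−1):
  stratum A: (250/2550)²·0.729·0.271/47 = 4.04016e-05
  stratum B: (1250/2550)²·0.340·0.660/193 = 0.000279386
  stratum C: (475/2550)²·0.266·0.734/78 = 8.6854e-05
  stratum D: (350/2550)²·0.204·0.796/53 = 5.77196e-05
  stratum E: (225/2550)²·0.442·0.558/42 = 4.57185e-05
V̂(p̂_st) = 0.00051008; SE = √V̂ = 0.022585

p̂_st ≈ 0.3547, SE ≈ 0.0226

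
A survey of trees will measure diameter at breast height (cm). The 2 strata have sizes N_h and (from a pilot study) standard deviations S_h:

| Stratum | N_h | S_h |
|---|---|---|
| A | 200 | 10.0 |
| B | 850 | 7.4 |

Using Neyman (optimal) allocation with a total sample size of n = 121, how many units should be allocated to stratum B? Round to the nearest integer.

Neyman allocation: n_h = n · N_h S_h / Σ N_i S_i, with n = 121.
  stratum A: N_h·S_h = 200·10.0 = 2000.00
  stratum B: N_h·S_h = 850·7.4 = 6290.00
Σ N_h S_h = 8290.00
n for stratum B = 121·6290.00/8290.00 = 91.808 → 92

92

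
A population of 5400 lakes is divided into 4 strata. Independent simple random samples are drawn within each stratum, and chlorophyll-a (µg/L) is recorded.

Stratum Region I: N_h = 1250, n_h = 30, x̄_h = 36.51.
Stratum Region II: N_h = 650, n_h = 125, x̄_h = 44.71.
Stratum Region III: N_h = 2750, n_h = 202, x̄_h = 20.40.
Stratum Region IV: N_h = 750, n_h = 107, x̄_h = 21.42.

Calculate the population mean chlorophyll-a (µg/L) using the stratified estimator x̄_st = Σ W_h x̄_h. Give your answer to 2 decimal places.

N = Σ N_h = 5400. Stratum weights W_h = N_h/N.
x̄_st = (1250·36.51 + 650·44.71 + 2750·20.40 + 750·21.42) / 5400 = 27.1970

x̄_st ≈ 27.20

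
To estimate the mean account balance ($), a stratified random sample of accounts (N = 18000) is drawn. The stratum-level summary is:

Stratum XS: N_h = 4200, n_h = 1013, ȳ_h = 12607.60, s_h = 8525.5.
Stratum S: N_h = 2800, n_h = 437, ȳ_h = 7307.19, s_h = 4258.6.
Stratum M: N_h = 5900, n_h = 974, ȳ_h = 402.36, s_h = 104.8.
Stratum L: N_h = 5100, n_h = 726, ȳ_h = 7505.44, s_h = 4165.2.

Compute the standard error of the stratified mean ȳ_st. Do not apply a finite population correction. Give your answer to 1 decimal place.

SE(ȳ_st) ≈ 82.6

V̂(ȳ_st) = Σ W_h² s_h²/n_h, with W_h = N_h/N and N = 18000:
  stratum XS: (4200/18000)²·8525.5²/1013 = 3906.46
  stratum S: (2800/18000)²·4258.6²/437 = 1004.21
  stratum M: (5900/18000)²·104.8²/974 = 1.2115
  stratum L: (5100/18000)²·4165.2²/726 = 1918.36
V̂(ȳ_st) = 6830.24
SE(ȳ_st) = √6830.24 = 82.6453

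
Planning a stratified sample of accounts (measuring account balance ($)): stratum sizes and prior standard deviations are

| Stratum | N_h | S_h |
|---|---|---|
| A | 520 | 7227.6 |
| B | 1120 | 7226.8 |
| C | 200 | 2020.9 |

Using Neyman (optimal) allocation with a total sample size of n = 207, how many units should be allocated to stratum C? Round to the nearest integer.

7

Neyman allocation: n_h = n · N_h S_h / Σ N_i S_i, with n = 207.
  stratum A: N_h·S_h = 520·7227.6 = 3758352.00
  stratum B: N_h·S_h = 1120·7226.8 = 8094016.00
  stratum C: N_h·S_h = 200·2020.9 = 404180.00
Σ N_h S_h = 12256548.00
n for stratum C = 207·404180.00/12256548.00 = 6.826 → 7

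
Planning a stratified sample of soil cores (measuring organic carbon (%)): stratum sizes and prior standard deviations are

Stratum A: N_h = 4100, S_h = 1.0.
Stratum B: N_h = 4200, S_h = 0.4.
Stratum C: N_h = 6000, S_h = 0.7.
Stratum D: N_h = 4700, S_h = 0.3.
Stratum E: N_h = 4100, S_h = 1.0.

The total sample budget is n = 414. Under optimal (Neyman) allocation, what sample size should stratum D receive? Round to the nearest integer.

Neyman allocation: n_h = n · N_h S_h / Σ N_i S_i, with n = 414.
  stratum A: N_h·S_h = 4100·1.0 = 4100.00
  stratum B: N_h·S_h = 4200·0.4 = 1680.00
  stratum C: N_h·S_h = 6000·0.7 = 4200.00
  stratum D: N_h·S_h = 4700·0.3 = 1410.00
  stratum E: N_h·S_h = 4100·1.0 = 4100.00
Σ N_h S_h = 15490.00
n for stratum D = 414·1410.00/15490.00 = 37.685 → 38

38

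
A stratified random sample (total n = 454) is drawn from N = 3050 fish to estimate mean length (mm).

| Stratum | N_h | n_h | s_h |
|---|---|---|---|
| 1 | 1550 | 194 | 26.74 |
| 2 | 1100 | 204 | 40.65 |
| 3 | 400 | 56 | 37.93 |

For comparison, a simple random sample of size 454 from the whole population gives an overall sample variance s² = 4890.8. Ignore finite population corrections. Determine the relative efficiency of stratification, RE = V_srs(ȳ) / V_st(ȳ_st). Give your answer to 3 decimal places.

RE ≈ 4.402

V̂(ȳ_st) = Σ W_h² s_h²/n_h, with W_h = N_h/N and N = 3050:
  stratum 1: (1550/3050)²·26.74²/194 = 0.951886
  stratum 2: (1100/3050)²·40.65²/204 = 1.0536
  stratum 3: (400/3050)²·37.93²/56 = 0.441874
V_st = 2.44736
V_srs = s²/n = 4890.8/454 = 10.7727
Relative efficiency = V_srs / V_st = 10.7727/2.44736 = 4.4018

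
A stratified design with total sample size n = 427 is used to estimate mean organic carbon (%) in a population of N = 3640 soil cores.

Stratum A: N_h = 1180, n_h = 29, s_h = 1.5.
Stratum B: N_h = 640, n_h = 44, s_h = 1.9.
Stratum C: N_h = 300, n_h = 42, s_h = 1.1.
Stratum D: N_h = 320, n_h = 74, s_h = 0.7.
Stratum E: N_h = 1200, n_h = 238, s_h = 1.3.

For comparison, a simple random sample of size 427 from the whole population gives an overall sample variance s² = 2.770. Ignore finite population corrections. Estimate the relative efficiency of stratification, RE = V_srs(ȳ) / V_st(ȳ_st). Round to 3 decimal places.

V̂(ȳ_st) = Σ W_h² s_h²/n_h, with W_h = N_h/N and N = 3640:
  stratum A: (1180/3640)²·1.5²/29 = 0.00815353
  stratum B: (640/3640)²·1.9²/44 = 0.00253636
  stratum C: (300/3640)²·1.1²/42 = 0.000195693
  stratum D: (320/3640)²·0.7²/74 = 5.11754e-05
  stratum E: (1200/3640)²·1.3²/238 = 0.000771737
V_st = 0.0117085
V_srs = s²/n = 2.770/427 = 0.00648712
Relative efficiency = V_srs / V_st = 0.00648712/0.0117085 = 0.5541

RE ≈ 0.554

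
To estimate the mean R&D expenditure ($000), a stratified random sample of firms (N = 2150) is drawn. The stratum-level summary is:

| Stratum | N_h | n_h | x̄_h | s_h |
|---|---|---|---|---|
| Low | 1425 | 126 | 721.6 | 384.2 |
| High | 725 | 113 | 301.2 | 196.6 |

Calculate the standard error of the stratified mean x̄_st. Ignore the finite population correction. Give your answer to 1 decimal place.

V̂(x̄_st) = Σ W_h² s_h²/n_h, with W_h = N_h/N and N = 2150:
  stratum Low: (1425/2150)²·384.2²/126 = 514.632
  stratum High: (725/2150)²·196.6²/113 = 38.8945
V̂(x̄_st) = 553.527
SE(x̄_st) = √553.527 = 23.5271

SE(x̄_st) ≈ 23.5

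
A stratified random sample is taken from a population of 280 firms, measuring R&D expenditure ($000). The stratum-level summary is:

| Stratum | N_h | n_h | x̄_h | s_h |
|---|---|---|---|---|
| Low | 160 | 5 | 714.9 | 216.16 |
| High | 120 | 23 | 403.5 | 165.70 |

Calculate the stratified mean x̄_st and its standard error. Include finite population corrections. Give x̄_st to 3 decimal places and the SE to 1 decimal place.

x̄_st = Σ W_h x̄_h = (160·714.9 + 120·403.5)/280 = 581.44286
V̂(x̄_st) = Σ W_h² (1 − n_h/N_h) s_h²/n_h, with W_h = N_h/N and N = 280:
  stratum Low: (160/280)²·(1 − 5/160)·216.16²/5 = 2956.08
  stratum High: (120/280)²·(1 − 23/120)·165.70²/23 = 177.237
V̂(x̄_st) = 3133.32
SE(x̄_st) = √3133.32 = 55.976

x̄_st ≈ 581.443, SE ≈ 56.0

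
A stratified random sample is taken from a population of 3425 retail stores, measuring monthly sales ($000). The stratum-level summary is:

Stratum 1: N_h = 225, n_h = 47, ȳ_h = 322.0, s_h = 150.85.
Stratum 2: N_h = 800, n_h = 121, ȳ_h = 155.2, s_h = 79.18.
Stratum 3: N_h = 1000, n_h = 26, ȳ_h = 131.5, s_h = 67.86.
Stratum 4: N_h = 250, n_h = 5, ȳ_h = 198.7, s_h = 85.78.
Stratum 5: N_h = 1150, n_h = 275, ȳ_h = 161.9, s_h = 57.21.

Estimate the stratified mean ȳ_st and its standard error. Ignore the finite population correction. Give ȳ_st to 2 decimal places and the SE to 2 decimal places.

ȳ_st ≈ 164.66, SE ≈ 5.40

ȳ_st = Σ W_h ȳ_h = (225·322.0 + 800·155.2 + 1000·131.5 + 250·198.7 + 1150·161.9)/3425 = 164.66277
V̂(ȳ_st) = Σ W_h² s_h²/n_h, with W_h = N_h/N and N = 3425:
  stratum 1: (225/3425)²·150.85²/47 = 2.08947
  stratum 2: (800/3425)²·79.18²/121 = 2.82686
  stratum 3: (1000/3425)²·67.86²/26 = 15.0985
  stratum 4: (250/3425)²·85.78²/5 = 7.84081
  stratum 5: (1150/3425)²·57.21²/275 = 1.34179
V̂(ȳ_st) = 29.1974
SE(ȳ_st) = √29.1974 = 5.40346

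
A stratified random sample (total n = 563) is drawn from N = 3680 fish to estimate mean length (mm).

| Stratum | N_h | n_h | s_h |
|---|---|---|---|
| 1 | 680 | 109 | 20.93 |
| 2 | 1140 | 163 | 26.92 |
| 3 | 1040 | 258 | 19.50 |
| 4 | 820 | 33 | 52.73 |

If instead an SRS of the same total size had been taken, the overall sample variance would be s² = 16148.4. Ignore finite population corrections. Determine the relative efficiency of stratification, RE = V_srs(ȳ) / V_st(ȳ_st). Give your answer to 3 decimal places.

RE ≈ 5.896

V̂(ȳ_st) = Σ W_h² s_h²/n_h, with W_h = N_h/N and N = 3680:
  stratum 1: (680/3680)²·20.93²/109 = 0.137225
  stratum 2: (1140/3680)²·26.92²/163 = 0.426655
  stratum 3: (1040/3680)²·19.50²/258 = 0.117712
  stratum 4: (820/3680)²·52.73²/33 = 4.18344
V_st = 4.86503
V_srs = s²/n = 16148.4/563 = 28.6828
Relative efficiency = V_srs / V_st = 28.6828/4.86503 = 5.8957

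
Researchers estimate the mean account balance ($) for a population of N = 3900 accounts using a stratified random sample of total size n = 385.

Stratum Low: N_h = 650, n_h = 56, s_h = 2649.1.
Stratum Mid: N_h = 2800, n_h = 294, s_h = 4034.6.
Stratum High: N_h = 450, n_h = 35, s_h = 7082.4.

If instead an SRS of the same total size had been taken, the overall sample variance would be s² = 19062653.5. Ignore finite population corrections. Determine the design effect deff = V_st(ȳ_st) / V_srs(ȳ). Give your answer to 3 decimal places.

V̂(ȳ_st) = Σ W_h² s_h²/n_h, with W_h = N_h/N and N = 3900:
  stratum Low: (650/3900)²·2649.1²/56 = 3481.02
  stratum Mid: (2800/3900)²·4034.6²/294 = 28539.1
  stratum High: (450/3900)²·7082.4²/35 = 19080.5
V_st = 51100.6
V_srs = s²/n = 19062653.5/385 = 49513.4
deff = V_st / V_srs = 51100.6/49513.4 = 1.0321

deff ≈ 1.032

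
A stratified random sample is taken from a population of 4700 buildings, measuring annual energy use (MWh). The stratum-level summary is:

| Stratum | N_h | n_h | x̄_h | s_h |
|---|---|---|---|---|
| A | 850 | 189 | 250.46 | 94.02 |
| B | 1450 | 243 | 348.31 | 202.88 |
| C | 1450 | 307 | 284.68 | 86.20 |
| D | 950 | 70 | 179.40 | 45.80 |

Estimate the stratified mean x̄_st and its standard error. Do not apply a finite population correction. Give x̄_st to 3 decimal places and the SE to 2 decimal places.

x̄_st ≈ 276.842, SE ≈ 4.60

x̄_st = Σ W_h x̄_h = (850·250.46 + 1450·348.31 + 1450·284.68 + 950·179.40)/4700 = 276.84181
V̂(x̄_st) = Σ W_h² s_h²/n_h, with W_h = N_h/N and N = 4700:
  stratum A: (850/4700)²·94.02²/189 = 1.52975
  stratum B: (1450/4700)²·202.88²/243 = 16.1218
  stratum C: (1450/4700)²·86.20²/307 = 2.30365
  stratum D: (950/4700)²·45.80²/70 = 1.22429
V̂(x̄_st) = 21.1795
SE(x̄_st) = √21.1795 = 4.60211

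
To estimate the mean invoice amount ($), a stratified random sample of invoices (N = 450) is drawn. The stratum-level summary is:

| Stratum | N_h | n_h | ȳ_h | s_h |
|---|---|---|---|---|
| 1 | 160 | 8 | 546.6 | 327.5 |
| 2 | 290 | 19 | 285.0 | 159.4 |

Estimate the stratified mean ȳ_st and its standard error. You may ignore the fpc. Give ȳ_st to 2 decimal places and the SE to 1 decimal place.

ȳ_st ≈ 378.01, SE ≈ 47.4

ȳ_st = Σ W_h ȳ_h = (160·546.6 + 290·285.0)/450 = 378.01333
V̂(ȳ_st) = Σ W_h² s_h²/n_h, with W_h = N_h/N and N = 450:
  stratum 1: (160/450)²·327.5²/8 = 1694.91
  stratum 2: (290/450)²·159.4²/19 = 555.385
V̂(ȳ_st) = 2250.3
SE(ȳ_st) = √2250.3 = 47.4373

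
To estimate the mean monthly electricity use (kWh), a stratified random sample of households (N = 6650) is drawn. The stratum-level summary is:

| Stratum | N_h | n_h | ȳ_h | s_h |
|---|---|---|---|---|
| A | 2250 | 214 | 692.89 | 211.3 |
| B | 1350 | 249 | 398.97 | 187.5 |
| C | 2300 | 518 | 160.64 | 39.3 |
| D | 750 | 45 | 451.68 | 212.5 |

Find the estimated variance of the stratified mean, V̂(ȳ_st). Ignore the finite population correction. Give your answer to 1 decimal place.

V̂(ȳ_st) ≈ 42.8

V̂(ȳ_st) = Σ W_h² s_h²/n_h, with W_h = N_h/N and N = 6650:
  stratum A: (2250/6650)²·211.3²/214 = 23.884
  stratum B: (1350/6650)²·187.5²/249 = 5.81872
  stratum C: (2300/6650)²·39.3²/518 = 0.356671
  stratum D: (750/6650)²·212.5²/45 = 12.7639
V̂(ȳ_st) = 42.8233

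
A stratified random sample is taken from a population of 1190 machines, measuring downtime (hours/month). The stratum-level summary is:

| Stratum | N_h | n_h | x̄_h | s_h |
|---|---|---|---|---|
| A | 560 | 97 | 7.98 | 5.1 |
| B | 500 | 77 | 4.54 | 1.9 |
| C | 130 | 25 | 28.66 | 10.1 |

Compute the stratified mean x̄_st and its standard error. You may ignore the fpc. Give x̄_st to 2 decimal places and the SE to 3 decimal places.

x̄_st ≈ 8.79, SE ≈ 0.341

x̄_st = Σ W_h x̄_h = (560·7.98 + 500·4.54 + 130·28.66)/1190 = 8.79378
V̂(x̄_st) = Σ W_h² s_h²/n_h, with W_h = N_h/N and N = 1190:
  stratum A: (560/1190)²·5.1²/97 = 0.0593814
  stratum B: (500/1190)²·1.9²/77 = 0.0082768
  stratum C: (130/1190)²·10.1²/25 = 0.0486963
V̂(x̄_st) = 0.116354
SE(x̄_st) = √0.116354 = 0.341108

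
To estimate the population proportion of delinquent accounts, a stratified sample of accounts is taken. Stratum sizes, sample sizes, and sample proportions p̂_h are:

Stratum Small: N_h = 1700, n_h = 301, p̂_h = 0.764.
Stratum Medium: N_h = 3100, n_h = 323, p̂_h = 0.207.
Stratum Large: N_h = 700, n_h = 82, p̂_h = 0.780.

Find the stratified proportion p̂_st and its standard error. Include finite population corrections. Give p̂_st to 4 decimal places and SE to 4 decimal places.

p̂_st ≈ 0.4521, SE ≈ 0.0149

N = 5500; stratum weights W_h = N_h/N.
p̂_st = Σ W_h p̂_h = (1700·0.764 + 3100·0.207 + 700·0.780)/5500 = 0.45209
V̂(p̂_st) = Σ W_h² (1 − n_h/N_h) p̂_h(1−p̂_h)/(n_h−1):
  stratum Small: (1700/5500)²·(1 − 301/1700)·0.764·0.236/300 = 4.72526e-05
  stratum Medium: (3100/5500)²·(1 − 323/3100)·0.207·0.793/322 = 0.000145077
  stratum Large: (700/5500)²·(1 − 82/700)·0.780·0.220/81 = 3.02966e-05
V̂(p̂_st) = 0.000222627; SE = √V̂ = 0.0149207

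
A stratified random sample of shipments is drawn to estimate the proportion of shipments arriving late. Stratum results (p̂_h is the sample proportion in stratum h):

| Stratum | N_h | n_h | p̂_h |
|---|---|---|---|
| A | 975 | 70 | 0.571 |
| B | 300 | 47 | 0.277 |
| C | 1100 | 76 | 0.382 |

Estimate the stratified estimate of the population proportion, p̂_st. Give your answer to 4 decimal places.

N = 2375; stratum weights W_h = N_h/N.
p̂_st = Σ W_h p̂_h = (975·0.571 + 300·0.277 + 1100·0.382)/2375 = 0.44633

p̂_st ≈ 0.4463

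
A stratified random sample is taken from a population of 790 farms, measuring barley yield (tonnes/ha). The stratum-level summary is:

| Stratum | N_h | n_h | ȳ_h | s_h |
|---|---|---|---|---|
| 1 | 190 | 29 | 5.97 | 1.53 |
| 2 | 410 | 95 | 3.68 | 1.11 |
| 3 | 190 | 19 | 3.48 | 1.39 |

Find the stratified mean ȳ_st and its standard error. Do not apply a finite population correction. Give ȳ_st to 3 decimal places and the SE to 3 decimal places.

ȳ_st = Σ W_h ȳ_h = (190·5.97 + 410·3.68 + 190·3.48)/790 = 4.18266
V̂(ȳ_st) = Σ W_h² s_h²/n_h, with W_h = N_h/N and N = 790:
  stratum 1: (190/790)²·1.53²/29 = 0.00466915
  stratum 2: (410/790)²·1.11²/95 = 0.0034933
  stratum 3: (190/790)²·1.39²/19 = 0.00588205
V̂(ȳ_st) = 0.0140445
SE(ȳ_st) = √0.0140445 = 0.11851

ȳ_st ≈ 4.183, SE ≈ 0.119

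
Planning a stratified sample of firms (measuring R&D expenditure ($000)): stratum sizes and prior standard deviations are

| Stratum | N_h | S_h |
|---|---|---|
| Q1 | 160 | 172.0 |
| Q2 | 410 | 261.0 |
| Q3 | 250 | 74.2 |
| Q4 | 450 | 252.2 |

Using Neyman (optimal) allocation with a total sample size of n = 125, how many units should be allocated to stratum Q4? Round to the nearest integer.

Neyman allocation: n_h = n · N_h S_h / Σ N_i S_i, with n = 125.
  stratum Q1: N_h·S_h = 160·172.0 = 27520.00
  stratum Q2: N_h·S_h = 410·261.0 = 107010.00
  stratum Q3: N_h·S_h = 250·74.2 = 18550.00
  stratum Q4: N_h·S_h = 450·252.2 = 113490.00
Σ N_h S_h = 266570.00
n for stratum Q4 = 125·113490.00/266570.00 = 53.218 → 53

53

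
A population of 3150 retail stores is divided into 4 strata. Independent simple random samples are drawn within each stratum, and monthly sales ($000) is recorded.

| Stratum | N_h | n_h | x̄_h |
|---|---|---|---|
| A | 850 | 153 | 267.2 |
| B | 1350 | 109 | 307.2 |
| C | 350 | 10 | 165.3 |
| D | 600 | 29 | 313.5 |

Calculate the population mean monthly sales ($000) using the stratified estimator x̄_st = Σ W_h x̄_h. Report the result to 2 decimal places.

N = Σ N_h = 3150. Stratum weights W_h = N_h/N.
x̄_st = (850·267.2 + 1350·307.2 + 350·165.3 + 600·313.5) / 3150 = 281.8397

x̄_st ≈ 281.84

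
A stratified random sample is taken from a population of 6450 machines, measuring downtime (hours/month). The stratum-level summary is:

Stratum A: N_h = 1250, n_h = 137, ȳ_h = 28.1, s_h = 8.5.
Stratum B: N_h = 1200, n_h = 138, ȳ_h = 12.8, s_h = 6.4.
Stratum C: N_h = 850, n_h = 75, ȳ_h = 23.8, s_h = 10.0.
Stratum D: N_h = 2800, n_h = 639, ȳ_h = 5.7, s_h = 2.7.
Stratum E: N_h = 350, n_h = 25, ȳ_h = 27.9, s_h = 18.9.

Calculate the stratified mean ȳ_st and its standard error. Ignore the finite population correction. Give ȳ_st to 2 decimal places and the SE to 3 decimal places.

ȳ_st = Σ W_h ȳ_h = (1250·28.1 + 1200·12.8 + 850·23.8 + 2800·5.7 + 350·27.9)/6450 = 14.95194
V̂(ȳ_st) = Σ W_h² s_h²/n_h, with W_h = N_h/N and N = 6450:
  stratum A: (1250/6450)²·8.5²/137 = 0.019807
  stratum B: (1200/6450)²·6.4²/138 = 0.0102736
  stratum C: (850/6450)²·10.0²/75 = 0.0231557
  stratum D: (2800/6450)²·2.7²/639 = 0.00214992
  stratum E: (350/6450)²·18.9²/25 = 0.0420727
V̂(ȳ_st) = 0.0974589
SE(ȳ_st) = √0.0974589 = 0.312184

ȳ_st ≈ 14.95, SE ≈ 0.312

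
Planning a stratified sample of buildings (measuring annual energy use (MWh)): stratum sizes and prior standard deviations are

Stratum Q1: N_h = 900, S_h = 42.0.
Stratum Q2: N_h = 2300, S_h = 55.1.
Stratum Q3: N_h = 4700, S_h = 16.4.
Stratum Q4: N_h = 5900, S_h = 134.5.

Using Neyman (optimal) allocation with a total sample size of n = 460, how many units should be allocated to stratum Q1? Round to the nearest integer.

17

Neyman allocation: n_h = n · N_h S_h / Σ N_i S_i, with n = 460.
  stratum Q1: N_h·S_h = 900·42.0 = 37800.00
  stratum Q2: N_h·S_h = 2300·55.1 = 126730.00
  stratum Q3: N_h·S_h = 4700·16.4 = 77080.00
  stratum Q4: N_h·S_h = 5900·134.5 = 793550.00
Σ N_h S_h = 1035160.00
n for stratum Q1 = 460·37800.00/1035160.00 = 16.797 → 17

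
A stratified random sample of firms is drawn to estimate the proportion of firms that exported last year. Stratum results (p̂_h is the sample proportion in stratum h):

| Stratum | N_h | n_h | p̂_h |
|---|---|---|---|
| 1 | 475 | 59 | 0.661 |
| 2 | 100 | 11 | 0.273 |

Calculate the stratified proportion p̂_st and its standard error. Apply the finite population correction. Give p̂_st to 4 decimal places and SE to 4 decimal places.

N = 575; stratum weights W_h = N_h/N.
p̂_st = Σ W_h p̂_h = (475·0.661 + 100·0.273)/575 = 0.59352
V̂(p̂_st) = Σ W_h² (1 − n_h/N_h) p̂_h(1−p̂_h)/(n_h−1):
  stratum 1: (475/575)²·(1 − 59/475)·0.661·0.339/58 = 0.002309
  stratum 2: (100/575)²·(1 − 11/100)·0.273·0.727/10 = 0.000534258
V̂(p̂_st) = 0.00284326; SE = √V̂ = 0.0533222

p̂_st ≈ 0.5935, SE ≈ 0.0533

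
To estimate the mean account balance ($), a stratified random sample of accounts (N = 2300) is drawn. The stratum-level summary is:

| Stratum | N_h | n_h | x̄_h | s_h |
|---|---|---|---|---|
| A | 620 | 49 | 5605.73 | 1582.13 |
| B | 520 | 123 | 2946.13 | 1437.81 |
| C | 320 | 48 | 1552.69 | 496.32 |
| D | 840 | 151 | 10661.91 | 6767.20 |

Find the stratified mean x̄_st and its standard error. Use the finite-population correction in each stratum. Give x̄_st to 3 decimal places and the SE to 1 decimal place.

x̄_st ≈ 6287.133, SE ≈ 193.2

x̄_st = Σ W_h x̄_h = (620·5605.73 + 520·2946.13 + 320·1552.69 + 840·10661.91)/2300 = 6287.13278
V̂(x̄_st) = Σ W_h² (1 − n_h/N_h) s_h²/n_h, with W_h = N_h/N and N = 2300:
  stratum A: (620/2300)²·(1 − 49/620)·1582.13²/49 = 3418.7
  stratum B: (520/2300)²·(1 − 123/520)·1437.81²/123 = 655.898
  stratum C: (320/2300)²·(1 − 48/320)·496.32²/48 = 84.4395
  stratum D: (840/2300)²·(1 − 151/840)·6767.20²/151 = 33180.6
V̂(x̄_st) = 37339.6
SE(x̄_st) = √37339.6 = 193.235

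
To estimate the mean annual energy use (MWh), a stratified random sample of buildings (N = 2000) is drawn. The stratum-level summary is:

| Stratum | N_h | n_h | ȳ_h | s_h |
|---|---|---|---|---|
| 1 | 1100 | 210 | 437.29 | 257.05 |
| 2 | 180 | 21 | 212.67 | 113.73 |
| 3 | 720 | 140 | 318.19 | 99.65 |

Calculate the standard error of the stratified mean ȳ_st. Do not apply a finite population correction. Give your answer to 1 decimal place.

SE(ȳ_st) ≈ 10.5

V̂(ȳ_st) = Σ W_h² s_h²/n_h, with W_h = N_h/N and N = 2000:
  stratum 1: (1100/2000)²·257.05²/210 = 95.179
  stratum 2: (180/2000)²·113.73²/21 = 4.98903
  stratum 3: (720/2000)²·99.65²/140 = 9.19246
V̂(ȳ_st) = 109.361
SE(ȳ_st) = √109.361 = 10.4576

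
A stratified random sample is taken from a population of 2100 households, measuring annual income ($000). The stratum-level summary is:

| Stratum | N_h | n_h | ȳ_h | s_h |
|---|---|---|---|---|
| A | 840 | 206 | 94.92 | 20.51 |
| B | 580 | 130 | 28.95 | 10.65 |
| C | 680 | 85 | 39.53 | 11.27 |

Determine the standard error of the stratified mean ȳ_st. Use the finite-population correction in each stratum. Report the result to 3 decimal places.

SE(ȳ_st) ≈ 0.660

V̂(ȳ_st) = Σ W_h² (1 − n_h/N_h) s_h²/n_h, with W_h = N_h/N and N = 2100:
  stratum A: (840/2100)²·(1 − 206/840)·20.51²/206 = 0.246601
  stratum B: (580/2100)²·(1 − 130/580)·10.65²/130 = 0.0516366
  stratum C: (680/2100)²·(1 − 85/680)·11.27²/85 = 0.137093
V̂(ȳ_st) = 0.43533
SE(ȳ_st) = √0.43533 = 0.659796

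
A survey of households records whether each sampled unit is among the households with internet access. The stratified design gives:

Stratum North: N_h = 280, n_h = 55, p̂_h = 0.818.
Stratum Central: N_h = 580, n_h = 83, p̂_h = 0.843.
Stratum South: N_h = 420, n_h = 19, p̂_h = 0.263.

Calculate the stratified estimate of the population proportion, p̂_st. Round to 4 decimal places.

N = 1280; stratum weights W_h = N_h/N.
p̂_st = Σ W_h p̂_h = (280·0.818 + 580·0.843 + 420·0.263)/1280 = 0.64722

p̂_st ≈ 0.6472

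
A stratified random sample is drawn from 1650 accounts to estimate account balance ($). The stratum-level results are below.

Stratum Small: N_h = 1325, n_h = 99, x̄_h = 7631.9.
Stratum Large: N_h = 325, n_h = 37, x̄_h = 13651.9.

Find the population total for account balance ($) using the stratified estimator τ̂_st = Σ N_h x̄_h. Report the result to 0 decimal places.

τ̂_st ≈ 14549135

τ̂_st = Σ N_h x̄_h = 1325·7631.9 + 325·13651.9 = 14549135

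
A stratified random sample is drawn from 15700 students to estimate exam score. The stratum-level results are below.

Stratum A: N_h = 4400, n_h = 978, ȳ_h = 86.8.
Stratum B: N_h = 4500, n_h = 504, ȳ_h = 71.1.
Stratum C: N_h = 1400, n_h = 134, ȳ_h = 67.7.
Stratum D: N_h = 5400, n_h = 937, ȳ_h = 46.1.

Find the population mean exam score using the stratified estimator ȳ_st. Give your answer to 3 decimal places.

N = Σ N_h = 15700. Stratum weights W_h = N_h/N.
ȳ_st = (4400·86.8 + 4500·71.1 + 1400·67.7 + 5400·46.1) / 15700 = 66.59809

ȳ_st ≈ 66.598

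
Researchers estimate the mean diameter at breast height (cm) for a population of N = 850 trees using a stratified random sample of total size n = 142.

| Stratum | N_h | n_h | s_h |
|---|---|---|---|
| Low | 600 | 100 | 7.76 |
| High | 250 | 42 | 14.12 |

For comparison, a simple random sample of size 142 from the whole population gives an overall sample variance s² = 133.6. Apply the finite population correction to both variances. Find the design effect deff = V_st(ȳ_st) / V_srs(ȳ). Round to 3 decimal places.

deff ≈ 0.755

V̂(ȳ_st) = Σ W_h² (1 − n_h/N_h) s_h²/n_h, with W_h = N_h/N and N = 850:
  stratum Low: (600/850)²·(1 − 100/600)·7.76²/100 = 0.250038
  stratum High: (250/850)²·(1 − 42/250)·14.12²/42 = 0.341653
V_st = 0.591692
V_srs = (1 − 142/850)·133.6/142 = 0.783669
deff = V_st / V_srs = 0.591692/0.783669 = 0.7550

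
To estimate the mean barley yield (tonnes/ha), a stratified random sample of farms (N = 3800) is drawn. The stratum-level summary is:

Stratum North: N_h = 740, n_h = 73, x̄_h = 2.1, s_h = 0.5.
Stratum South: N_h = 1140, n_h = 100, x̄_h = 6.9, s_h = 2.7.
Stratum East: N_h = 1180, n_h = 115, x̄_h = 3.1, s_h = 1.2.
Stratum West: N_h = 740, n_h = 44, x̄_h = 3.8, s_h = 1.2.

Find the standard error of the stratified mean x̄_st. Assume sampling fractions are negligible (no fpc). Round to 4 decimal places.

SE(x̄_st) ≈ 0.0956

V̂(x̄_st) = Σ W_h² s_h²/n_h, with W_h = N_h/N and N = 3800:
  stratum North: (740/3800)²·0.5²/73 = 0.000129871
  stratum South: (1140/3800)²·2.7²/100 = 0.006561
  stratum East: (1180/3800)²·1.2²/115 = 0.00120743
  stratum West: (740/3800)²·1.2²/44 = 0.0012411
V̂(x̄_st) = 0.0091394
SE(x̄_st) = √0.0091394 = 0.0956002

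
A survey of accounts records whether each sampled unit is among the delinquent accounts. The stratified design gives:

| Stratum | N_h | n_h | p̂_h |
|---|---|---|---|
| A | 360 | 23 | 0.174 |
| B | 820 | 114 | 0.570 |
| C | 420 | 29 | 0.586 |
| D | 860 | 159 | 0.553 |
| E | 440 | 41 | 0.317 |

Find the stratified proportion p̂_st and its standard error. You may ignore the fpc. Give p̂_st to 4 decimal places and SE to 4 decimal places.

N = 2900; stratum weights W_h = N_h/N.
p̂_st = Σ W_h p̂_h = (360·0.174 + 820·0.570 + 420·0.586 + 860·0.553 + 440·0.317)/2900 = 0.47973
V̂(p̂_st) = Σ W_h² p̂_h(1−p̂_h)/(n_h−1):
  stratum A: (360/2900)²·0.174·0.826/22 = 0.000100674
  stratum B: (820/2900)²·0.570·0.430/113 = 0.000173419
  stratum C: (420/2900)²·0.586·0.414/28 = 0.000181737
  stratum D: (860/2900)²·0.553·0.447/158 = 0.000137587
  stratum E: (440/2900)²·0.317·0.683/40 = 0.000124603
V̂(p̂_st) = 0.000718019; SE = √V̂ = 0.0267959

p̂_st ≈ 0.4797, SE ≈ 0.0268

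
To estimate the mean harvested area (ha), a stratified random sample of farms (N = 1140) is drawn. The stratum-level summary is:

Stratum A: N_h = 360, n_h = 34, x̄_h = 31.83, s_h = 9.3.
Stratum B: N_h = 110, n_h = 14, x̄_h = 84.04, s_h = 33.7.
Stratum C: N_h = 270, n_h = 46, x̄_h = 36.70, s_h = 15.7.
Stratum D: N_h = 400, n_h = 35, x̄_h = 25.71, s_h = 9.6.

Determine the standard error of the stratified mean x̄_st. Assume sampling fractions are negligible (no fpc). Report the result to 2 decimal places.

SE(x̄_st) ≈ 1.28

V̂(x̄_st) = Σ W_h² s_h²/n_h, with W_h = N_h/N and N = 1140:
  stratum A: (360/1140)²·9.3²/34 = 0.253678
  stratum B: (110/1140)²·33.7²/14 = 0.755279
  stratum C: (270/1140)²·15.7²/46 = 0.300579
  stratum D: (400/1140)²·9.6²/35 = 0.324179
V̂(x̄_st) = 1.63372
SE(x̄_st) = √1.63372 = 1.27817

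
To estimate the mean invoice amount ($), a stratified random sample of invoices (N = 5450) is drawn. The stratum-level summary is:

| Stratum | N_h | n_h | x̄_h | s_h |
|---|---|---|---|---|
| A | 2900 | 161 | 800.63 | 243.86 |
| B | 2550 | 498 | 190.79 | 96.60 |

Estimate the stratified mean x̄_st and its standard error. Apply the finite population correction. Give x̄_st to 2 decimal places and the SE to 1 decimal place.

x̄_st ≈ 515.29, SE ≈ 10.1

x̄_st = Σ W_h x̄_h = (2900·800.63 + 2550·190.79)/5450 = 515.29202
V̂(x̄_st) = Σ W_h² (1 − n_h/N_h) s_h²/n_h, with W_h = N_h/N and N = 5450:
  stratum A: (2900/5450)²·(1 − 161/2900)·243.86²/161 = 98.7762
  stratum B: (2550/5450)²·(1 − 498/2550)·96.60²/498 = 3.30103
V̂(x̄_st) = 102.077
SE(x̄_st) = √102.077 = 10.1033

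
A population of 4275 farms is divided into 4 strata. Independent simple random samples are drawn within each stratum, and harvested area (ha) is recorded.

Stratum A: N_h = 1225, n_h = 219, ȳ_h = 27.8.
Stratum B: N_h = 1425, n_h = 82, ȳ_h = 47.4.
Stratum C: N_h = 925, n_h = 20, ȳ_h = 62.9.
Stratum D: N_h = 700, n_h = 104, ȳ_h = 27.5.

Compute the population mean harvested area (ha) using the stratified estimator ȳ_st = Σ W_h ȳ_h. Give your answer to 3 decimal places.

N = Σ N_h = 4275. Stratum weights W_h = N_h/N.
ȳ_st = (1225·27.8 + 1425·47.4 + 925·62.9 + 700·27.5) / 4275 = 41.87895

ȳ_st ≈ 41.879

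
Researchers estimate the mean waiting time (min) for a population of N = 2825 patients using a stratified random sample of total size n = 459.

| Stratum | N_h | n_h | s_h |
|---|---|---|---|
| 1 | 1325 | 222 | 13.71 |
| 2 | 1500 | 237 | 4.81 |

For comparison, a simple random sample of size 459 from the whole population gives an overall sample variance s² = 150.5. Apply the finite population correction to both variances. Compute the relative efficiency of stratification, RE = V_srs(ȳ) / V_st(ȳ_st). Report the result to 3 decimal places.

RE ≈ 1.541

V̂(ȳ_st) = Σ W_h² (1 − n_h/N_h) s_h²/n_h, with W_h = N_h/N and N = 2825:
  stratum 1: (1325/2825)²·(1 − 222/1325)·13.71²/222 = 0.155052
  stratum 2: (1500/2825)²·(1 − 237/1500)·4.81²/237 = 0.0231739
V_st = 0.178226
V_srs = (1 − 459/2825)·150.5/459 = 0.274612
Relative efficiency = V_srs / V_st = 0.274612/0.178226 = 1.5408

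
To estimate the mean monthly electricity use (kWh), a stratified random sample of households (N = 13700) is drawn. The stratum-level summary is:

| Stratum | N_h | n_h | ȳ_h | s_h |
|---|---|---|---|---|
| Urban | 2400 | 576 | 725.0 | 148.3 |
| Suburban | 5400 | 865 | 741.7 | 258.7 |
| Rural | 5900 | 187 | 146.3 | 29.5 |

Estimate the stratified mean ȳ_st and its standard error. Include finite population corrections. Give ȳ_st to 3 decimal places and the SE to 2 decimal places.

ȳ_st ≈ 482.361, SE ≈ 3.44

ȳ_st = Σ W_h ȳ_h = (2400·725.0 + 5400·741.7 + 5900·146.3)/13700 = 482.36131
V̂(ȳ_st) = Σ W_h² (1 − n_h/N_h) s_h²/n_h, with W_h = N_h/N and N = 13700:
  stratum Urban: (2400/13700)²·(1 − 576/2400)·148.3²/576 = 0.890543
  stratum Suburban: (5400/13700)²·(1 − 865/5400)·258.7²/865 = 10.095
  stratum Rural: (5900/13700)²·(1 − 187/5900)·29.5²/187 = 0.835752
V̂(ȳ_st) = 11.8213
SE(ȳ_st) = √11.8213 = 3.43821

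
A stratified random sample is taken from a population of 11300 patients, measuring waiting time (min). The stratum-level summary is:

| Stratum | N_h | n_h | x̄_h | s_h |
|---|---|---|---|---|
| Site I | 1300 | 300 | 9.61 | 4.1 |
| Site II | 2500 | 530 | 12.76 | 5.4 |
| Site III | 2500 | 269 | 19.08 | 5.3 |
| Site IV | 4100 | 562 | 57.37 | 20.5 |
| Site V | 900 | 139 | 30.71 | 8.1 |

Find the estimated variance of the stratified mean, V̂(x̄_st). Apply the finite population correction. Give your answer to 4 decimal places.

V̂(x̄_st) ≈ 0.0947

V̂(x̄_st) = Σ W_h² (1 − n_h/N_h) s_h²/n_h, with W_h = N_h/N and N = 11300:
  stratum Site I: (1300/11300)²·(1 − 300/1300)·4.1²/300 = 0.00057047
  stratum Site II: (2500/11300)²·(1 − 530/2500)·5.4²/530 = 0.00212208
  stratum Site III: (2500/11300)²·(1 − 269/2500)·5.3²/269 = 0.00456123
  stratum Site IV: (4100/11300)²·(1 − 562/4100)·20.5²/562 = 0.0849486
  stratum Site V: (900/11300)²·(1 − 139/900)·8.1²/139 = 0.00253178
V̂(x̄_st) = 0.0947342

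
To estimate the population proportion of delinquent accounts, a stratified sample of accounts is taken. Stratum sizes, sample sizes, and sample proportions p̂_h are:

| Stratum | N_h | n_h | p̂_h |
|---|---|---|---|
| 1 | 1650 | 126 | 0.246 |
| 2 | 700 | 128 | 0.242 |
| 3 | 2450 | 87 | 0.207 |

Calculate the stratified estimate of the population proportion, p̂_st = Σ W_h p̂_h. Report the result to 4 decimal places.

N = 4800; stratum weights W_h = N_h/N.
p̂_st = Σ W_h p̂_h = (1650·0.246 + 700·0.242 + 2450·0.207)/4800 = 0.22551

p̂_st ≈ 0.2255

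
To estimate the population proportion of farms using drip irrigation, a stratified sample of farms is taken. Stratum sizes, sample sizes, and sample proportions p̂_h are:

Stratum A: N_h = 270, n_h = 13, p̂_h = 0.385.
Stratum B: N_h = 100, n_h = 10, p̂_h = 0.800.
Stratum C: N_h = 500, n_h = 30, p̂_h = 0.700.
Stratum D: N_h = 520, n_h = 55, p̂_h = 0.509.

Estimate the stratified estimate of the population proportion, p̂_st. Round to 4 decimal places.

p̂_st ≈ 0.5746

N = 1390; stratum weights W_h = N_h/N.
p̂_st = Σ W_h p̂_h = (270·0.385 + 100·0.800 + 500·0.700 + 520·0.509)/1390 = 0.57455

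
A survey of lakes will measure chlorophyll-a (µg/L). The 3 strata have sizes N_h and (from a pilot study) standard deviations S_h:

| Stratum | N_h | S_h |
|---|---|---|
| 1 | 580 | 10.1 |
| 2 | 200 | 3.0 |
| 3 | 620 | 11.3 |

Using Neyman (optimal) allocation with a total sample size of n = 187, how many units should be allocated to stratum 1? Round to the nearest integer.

81

Neyman allocation: n_h = n · N_h S_h / Σ N_i S_i, with n = 187.
  stratum 1: N_h·S_h = 580·10.1 = 5858.00
  stratum 2: N_h·S_h = 200·3.0 = 600.00
  stratum 3: N_h·S_h = 620·11.3 = 7006.00
Σ N_h S_h = 13464.00
n for stratum 1 = 187·5858.00/13464.00 = 81.361 → 81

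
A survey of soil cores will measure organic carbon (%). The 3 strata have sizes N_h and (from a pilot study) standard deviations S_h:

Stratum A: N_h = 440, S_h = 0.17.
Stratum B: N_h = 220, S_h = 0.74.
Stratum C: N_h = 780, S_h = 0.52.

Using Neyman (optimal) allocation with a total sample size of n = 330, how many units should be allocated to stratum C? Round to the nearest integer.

208

Neyman allocation: n_h = n · N_h S_h / Σ N_i S_i, with n = 330.
  stratum A: N_h·S_h = 440·0.17 = 74.80
  stratum B: N_h·S_h = 220·0.74 = 162.80
  stratum C: N_h·S_h = 780·0.52 = 405.60
Σ N_h S_h = 643.20
n for stratum C = 330·405.60/643.20 = 208.097 → 208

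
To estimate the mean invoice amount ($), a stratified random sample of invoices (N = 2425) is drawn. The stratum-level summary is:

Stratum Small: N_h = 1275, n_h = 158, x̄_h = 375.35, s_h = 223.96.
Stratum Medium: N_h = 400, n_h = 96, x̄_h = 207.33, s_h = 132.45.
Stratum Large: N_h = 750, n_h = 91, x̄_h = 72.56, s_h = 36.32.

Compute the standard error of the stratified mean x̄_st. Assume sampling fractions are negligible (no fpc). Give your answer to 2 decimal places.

V̂(x̄_st) = Σ W_h² s_h²/n_h, with W_h = N_h/N and N = 2425:
  stratum Small: (1275/2425)²·223.96²/158 = 87.7568
  stratum Medium: (400/2425)²·132.45²/96 = 4.97198
  stratum Large: (750/2425)²·36.32²/91 = 1.38659
V̂(x̄_st) = 94.1154
SE(x̄_st) = √94.1154 = 9.70131

SE(x̄_st) ≈ 9.70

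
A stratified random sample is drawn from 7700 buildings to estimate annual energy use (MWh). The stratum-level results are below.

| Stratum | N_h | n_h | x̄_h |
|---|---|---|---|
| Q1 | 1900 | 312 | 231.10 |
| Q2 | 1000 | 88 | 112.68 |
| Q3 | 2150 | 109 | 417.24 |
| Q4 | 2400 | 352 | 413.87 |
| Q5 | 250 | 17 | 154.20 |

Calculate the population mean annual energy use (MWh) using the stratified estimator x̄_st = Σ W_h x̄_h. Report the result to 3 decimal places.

N = Σ N_h = 7700. Stratum weights W_h = N_h/N.
x̄_st = (1900·231.10 + 1000·112.68 + 2150·417.24 + 2400·413.87 + 250·154.20) / 7700 = 322.16545

x̄_st ≈ 322.165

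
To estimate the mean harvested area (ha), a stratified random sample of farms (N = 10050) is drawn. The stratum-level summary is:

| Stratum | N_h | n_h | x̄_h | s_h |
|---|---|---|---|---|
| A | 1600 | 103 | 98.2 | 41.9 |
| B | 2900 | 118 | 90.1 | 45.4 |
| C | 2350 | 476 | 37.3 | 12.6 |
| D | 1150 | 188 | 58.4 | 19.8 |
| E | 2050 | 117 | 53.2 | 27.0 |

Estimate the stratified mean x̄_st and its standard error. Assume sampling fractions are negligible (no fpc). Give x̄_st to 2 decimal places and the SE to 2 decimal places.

x̄_st = Σ W_h x̄_h = (1600·98.2 + 2900·90.1 + 2350·37.3 + 1150·58.4 + 2050·53.2)/10050 = 67.88905
V̂(x̄_st) = Σ W_h² s_h²/n_h, with W_h = N_h/N and N = 10050:
  stratum A: (1600/10050)²·41.9²/103 = 0.432015
  stratum B: (2900/10050)²·45.4²/118 = 1.45443
  stratum C: (2350/10050)²·12.6²/476 = 0.0182363
  stratum D: (1150/10050)²·19.8²/188 = 0.0273046
  stratum E: (2050/10050)²·27.0²/117 = 0.259249
V̂(x̄_st) = 2.19124
SE(x̄_st) = √2.19124 = 1.48028

x̄_st ≈ 67.89, SE ≈ 1.48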